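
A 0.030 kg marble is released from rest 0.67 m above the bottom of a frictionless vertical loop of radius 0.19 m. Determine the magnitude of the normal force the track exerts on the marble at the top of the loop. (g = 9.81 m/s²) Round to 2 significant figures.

N = 0.60 N

Energy from release to top (height 2r): mgh = ½mv_top² + mg(2r)
v_top² = 2g(h − 2r) = 2(9.81)(0.67 − 0.3800) = 5.6898 m²/s²
At the top, both N and weight point toward the centre: N + mg = mv_top²/r
N = m(v_top²/r − g) = 0.030(5.6898/0.19 − 9.81) = 0.6041 N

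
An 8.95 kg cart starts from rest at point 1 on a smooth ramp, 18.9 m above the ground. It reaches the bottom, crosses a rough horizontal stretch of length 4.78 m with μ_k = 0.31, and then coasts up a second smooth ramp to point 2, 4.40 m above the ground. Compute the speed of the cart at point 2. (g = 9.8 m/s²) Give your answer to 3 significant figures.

v = 16.0 m/s

Energy at 1: mgh₁ = (8.95)(9.8)(18.9) = 1657.7 J
Friction loss: W_f = μ_k mg d = 130.0 J
At 2: ½mv² + mgh₂ = mgh₁ − W_f
½mv² = 1657.7 − 130.0 − 385.92 = 1141.8 J
v = √(2 × 1141.8/8.95) = 15.97 m/s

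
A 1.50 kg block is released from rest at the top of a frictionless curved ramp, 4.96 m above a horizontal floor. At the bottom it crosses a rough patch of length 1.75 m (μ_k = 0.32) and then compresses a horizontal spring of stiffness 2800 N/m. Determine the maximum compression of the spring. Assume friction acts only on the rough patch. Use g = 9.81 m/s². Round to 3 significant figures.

Initial energy: E₁ = mgh = (1.50)(9.81)(4.96) = 72.986 J
Friction removes W_f = μ_k mg d = (0.32)(1.50)(9.81)(1.75) = 8.240 J
Energy reaching the spring: E = 72.986 − 8.240 = 64.746 J
At max compression ½kx² = E ⇒ x = √(2E/k) = √(2 × 64.746/2800) = 0.2151 m

x = 0.215 m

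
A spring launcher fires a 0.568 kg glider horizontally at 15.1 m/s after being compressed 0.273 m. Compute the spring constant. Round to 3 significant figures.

Spring PE at full compression equals KE at release: ½kx² = ½mv²
k = mv²/x² = (0.568)(15.1)²/(0.273)² = 1738 N/m

k = 1740 N/m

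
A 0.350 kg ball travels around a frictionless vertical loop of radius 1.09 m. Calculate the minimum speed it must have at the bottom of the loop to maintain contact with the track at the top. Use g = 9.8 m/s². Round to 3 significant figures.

v = 7.31 m/s

At the top: mg = mv_top²/r ⇒ v_top² = gr = 10.68 m²/s²
Energy from bottom to top (height 2r): ½mv_bot² = ½mv_top² + mg(2r)
v_bot² = gr + 4gr = 5gr = 53.41
v_bot = √(5gr) = 7.308 m/s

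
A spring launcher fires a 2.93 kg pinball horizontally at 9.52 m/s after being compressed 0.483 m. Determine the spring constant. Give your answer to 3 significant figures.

k = 1140 N/m

½kx² = ½mv²
k = mv²/x² = (2.93)(9.52)²/(0.483)² = 1138 N/m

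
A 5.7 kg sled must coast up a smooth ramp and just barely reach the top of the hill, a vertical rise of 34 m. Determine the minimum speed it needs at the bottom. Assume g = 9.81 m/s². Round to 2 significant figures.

At the top it is momentarily at rest, so all KE converts to PE: ½mv² = mgh
v = √(2gh) = √(2 × 9.81 × 34) = 25.83 m/s

v = 26 m/s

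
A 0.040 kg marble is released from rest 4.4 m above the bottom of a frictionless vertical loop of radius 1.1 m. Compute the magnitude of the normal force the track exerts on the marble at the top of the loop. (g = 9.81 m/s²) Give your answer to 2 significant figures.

N = 1.2 N

Energy from release to top (height 2r): mgh = ½mv_top² + mg(2r)
v_top² = 2g(h − 2r) = 2(9.81)(4.4 − 2.200) = 43.164 m²/s²
At the top, both N and weight point toward the centre: N + mg = mv_top²/r
N = m(v_top²/r − g) = 0.040(43.164/1.1 − 9.81) = 1.177 N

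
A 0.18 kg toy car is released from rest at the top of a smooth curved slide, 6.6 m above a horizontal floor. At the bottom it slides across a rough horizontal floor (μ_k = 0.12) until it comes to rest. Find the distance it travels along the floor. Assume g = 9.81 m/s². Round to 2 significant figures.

Energy bookkeeping (friction removes W_f = μ_k N d):
At rest all PE has been dissipated by friction: mgh = μ_k m g d
d = h/μ_k = 6.6/0.12 = 55.00 m

d = 55 m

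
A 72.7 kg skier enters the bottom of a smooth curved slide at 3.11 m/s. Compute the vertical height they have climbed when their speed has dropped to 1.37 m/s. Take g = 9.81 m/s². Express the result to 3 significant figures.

h = 0.397 m

Conservation of energy: ½mv₁² = ½mv₂² + mgh
h = (v₁² − v₂²)/(2g) = (3.11² − 1.37²)/(2 × 9.81) = 0.3973 m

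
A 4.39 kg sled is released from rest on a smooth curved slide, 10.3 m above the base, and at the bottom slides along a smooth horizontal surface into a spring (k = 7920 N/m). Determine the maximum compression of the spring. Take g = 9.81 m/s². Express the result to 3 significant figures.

x = 0.335 m

At max compression the sled is momentarily at rest: mgh = ½kx²
x = √(2mgh/k) = √(2 × 4.39 × 9.81 × 10.3 / 7920) = 0.3347 m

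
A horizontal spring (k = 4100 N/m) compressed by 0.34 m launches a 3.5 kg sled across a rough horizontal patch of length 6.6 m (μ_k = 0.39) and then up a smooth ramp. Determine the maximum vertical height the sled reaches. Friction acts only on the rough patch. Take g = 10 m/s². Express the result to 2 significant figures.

Spring energy: E₀ = ½kx² = ½(4100)(0.34)² = 236.98 J
Friction: W_f = μ_k mg d = (0.39)(3.5)(10)(6.6) = 90.09 J
Energy at base of ramp: E = 236.98 − 90.09 = 146.89 J
At max height all remaining energy is PE: mgh = E ⇒ h = E/(mg) = 146.89/(3.5 × 10) = 4.197 m

h = 4.2 m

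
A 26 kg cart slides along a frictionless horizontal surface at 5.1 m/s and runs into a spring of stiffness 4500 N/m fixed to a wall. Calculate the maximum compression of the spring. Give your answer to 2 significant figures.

Conservation of energy between contact and max compression: ½mv² = ½kx²
x = v√(m/k) = 5.1 × √(26/4500) = 0.3877 m

x = 0.39 m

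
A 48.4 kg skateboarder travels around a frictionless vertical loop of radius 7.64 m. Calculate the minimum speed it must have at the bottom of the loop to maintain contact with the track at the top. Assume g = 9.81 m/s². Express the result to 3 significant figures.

At the top: mg = mv_top²/r ⇒ v_top² = gr = 74.95 m²/s²
Energy from bottom to top (height 2r): ½mv_bot² = ½mv_top² + mg(2r)
v_bot² = gr + 4gr = 5gr = 374.7
v_bot = √(5gr) = 19.36 m/s

v = 19.4 m/s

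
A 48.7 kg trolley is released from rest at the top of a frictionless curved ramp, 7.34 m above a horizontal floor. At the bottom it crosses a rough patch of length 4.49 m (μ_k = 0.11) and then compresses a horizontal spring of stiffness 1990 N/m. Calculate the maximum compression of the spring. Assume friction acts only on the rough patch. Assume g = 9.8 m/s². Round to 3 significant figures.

Initial energy: E₁ = mgh = (48.7)(9.8)(7.34) = 3503.1 J
Friction removes W_f = μ_k mg d = (0.11)(48.7)(9.8)(4.49) = 235.7 J
Energy reaching the spring: E = 3503.1 − 235.7 = 3267.4 J
At max compression ½kx² = E ⇒ x = √(2E/k) = √(2 × 3267.4/1990) = 1.812 m

x = 1.81 m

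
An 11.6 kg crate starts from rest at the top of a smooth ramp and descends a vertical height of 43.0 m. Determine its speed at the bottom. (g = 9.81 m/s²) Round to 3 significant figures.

Mechanical energy is conserved (no friction): mgh = ½mv²
The mass cancels from both sides.
v = √(2gh) = √(2 × 9.81 × 43.0) = √843.66 = 29.05 m/s

v = 29.0 m/s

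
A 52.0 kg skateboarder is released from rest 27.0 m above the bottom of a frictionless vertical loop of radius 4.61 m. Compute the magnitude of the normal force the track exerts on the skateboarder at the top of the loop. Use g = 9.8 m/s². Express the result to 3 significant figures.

N = 3420 N

Energy from release to top (height 2r): mgh = ½mv_top² + mg(2r)
v_top² = 2g(h − 2r) = 2(9.8)(27.0 − 9.220) = 348.49 m²/s²
At the top, both N and weight point toward the centre: N + mg = mv_top²/r
N = m(v_top²/r − g) = 52.0(348.49/4.61 − 9.8) = 3421 N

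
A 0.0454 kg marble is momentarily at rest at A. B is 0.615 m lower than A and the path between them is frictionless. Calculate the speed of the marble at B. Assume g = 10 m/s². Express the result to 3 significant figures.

Mechanical energy is conserved (no friction): mgh = ½mv²
v = √(2gh) = √(2 × 10 × 0.615) = √12.300 = 3.507 m/s

v = 3.51 m/s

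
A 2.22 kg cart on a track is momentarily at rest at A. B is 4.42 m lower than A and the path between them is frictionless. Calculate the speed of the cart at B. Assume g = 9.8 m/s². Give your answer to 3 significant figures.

v = 9.31 m/s

Mechanical energy is conserved (no friction): mgh = ½mv²
v = √(2gh) = √(2 × 9.8 × 4.42) = √86.632 = 9.308 m/s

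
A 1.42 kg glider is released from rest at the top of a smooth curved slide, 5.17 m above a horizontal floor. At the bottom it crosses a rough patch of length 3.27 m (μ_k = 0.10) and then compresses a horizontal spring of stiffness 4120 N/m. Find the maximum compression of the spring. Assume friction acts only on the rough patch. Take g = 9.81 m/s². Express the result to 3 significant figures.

Initial energy: E₁ = mgh = (1.42)(9.81)(5.17) = 72.019 J
Friction removes W_f = μ_k mg d = (0.10)(1.42)(9.81)(3.27) = 4.555 J
Energy reaching the spring: E = 72.019 − 4.555 = 67.464 J
At max compression ½kx² = E ⇒ x = √(2E/k) = √(2 × 67.464/4120) = 0.1810 m

x = 0.181 m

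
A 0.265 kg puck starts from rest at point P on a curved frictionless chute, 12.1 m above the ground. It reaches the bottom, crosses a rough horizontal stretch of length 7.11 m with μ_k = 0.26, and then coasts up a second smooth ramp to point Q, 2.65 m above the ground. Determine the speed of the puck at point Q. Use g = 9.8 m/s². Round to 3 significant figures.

v = 12.2 m/s

Energy at P: mgh₁ = (0.265)(9.8)(12.1) = 31.424 J
Friction loss: W_f = μ_k mg d = 4.801 J
At Q: ½mv² + mgh₂ = mgh₁ − W_f
½mv² = 31.424 − 4.801 − 6.8821 = 19.741 J
v = √(2 × 19.741/0.265) = 12.21 m/s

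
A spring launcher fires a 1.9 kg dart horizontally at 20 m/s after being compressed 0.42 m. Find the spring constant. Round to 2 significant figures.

Spring PE at full compression equals KE at release: ½kx² = ½mv²
k = mv²/x² = (1.9)(20)²/(0.42)² = 4308 N/m

k = 4300 N/m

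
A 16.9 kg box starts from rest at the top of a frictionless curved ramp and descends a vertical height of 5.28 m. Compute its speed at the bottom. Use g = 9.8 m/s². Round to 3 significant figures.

v = 10.2 m/s

Mechanical energy is conserved (no friction): mgh = ½mv²
v = √(2gh) = √(2 × 9.8 × 5.28) = √103.49 = 10.17 m/s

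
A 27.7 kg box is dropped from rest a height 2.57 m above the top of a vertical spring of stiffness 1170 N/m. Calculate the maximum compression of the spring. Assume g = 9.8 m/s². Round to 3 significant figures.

x = 1.35 m

Take the reference level at the top of the uncompressed spring. At max compression the box has fallen H + x and is momentarily at rest:
mg(H + x) = ½kx²
½(1170)x² − (27.7)(9.8)x − (27.7)(9.8)(2.57) = 0
585.0x² − 271.5x − 697.7 = 0
x = [271.5 + √(73691 + 1.6325e+06)]/(2 × 585.0) = 1.348 m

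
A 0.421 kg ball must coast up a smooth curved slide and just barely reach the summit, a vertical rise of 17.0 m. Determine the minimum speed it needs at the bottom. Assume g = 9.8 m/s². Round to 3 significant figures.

At the top it is momentarily at rest, so all KE converts to PE: ½mv² = mgh
v = √(2gh) = √(2 × 9.8 × 17.0) = 18.25 m/s

v = 18.3 m/s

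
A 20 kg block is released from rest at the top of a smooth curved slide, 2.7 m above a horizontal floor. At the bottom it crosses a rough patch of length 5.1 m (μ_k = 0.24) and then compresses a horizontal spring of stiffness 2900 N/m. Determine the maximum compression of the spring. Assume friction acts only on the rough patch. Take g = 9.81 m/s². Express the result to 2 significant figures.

Initial energy: E₁ = mgh = (20)(9.81)(2.7) = 529.74 J
Friction removes W_f = μ_k mg d = (0.24)(20)(9.81)(5.1) = 240.1 J
Energy reaching the spring: E = 529.74 − 240.1 = 289.59 J
At max compression ½kx² = E ⇒ x = √(2E/k) = √(2 × 289.59/2900) = 0.4469 m

x = 0.45 m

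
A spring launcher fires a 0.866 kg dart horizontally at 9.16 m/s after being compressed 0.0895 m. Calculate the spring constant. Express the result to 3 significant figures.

k = 9070 N/m

Spring PE at full compression equals KE at release: ½kx² = ½mv²
k = mv²/x² = (0.866)(9.16)²/(0.0895)² = 9071 N/m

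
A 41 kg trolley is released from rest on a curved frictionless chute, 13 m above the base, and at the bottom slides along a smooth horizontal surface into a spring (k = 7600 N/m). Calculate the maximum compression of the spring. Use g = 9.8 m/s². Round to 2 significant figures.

x = 1.2 m

At max compression the trolley is momentarily at rest: mgh = ½kx²
x = √(2mgh/k) = √(2 × 41 × 9.8 × 13 / 7600) = 1.172 m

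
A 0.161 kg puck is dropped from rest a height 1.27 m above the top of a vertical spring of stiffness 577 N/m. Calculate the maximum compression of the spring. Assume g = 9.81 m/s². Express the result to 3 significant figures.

Take the reference level at the top of the uncompressed spring. At max compression the puck has fallen H + x and is momentarily at rest:
mg(H + x) = ½kx²
½(577)x² − (0.161)(9.81)x − (0.161)(9.81)(1.27) = 0
288.5x² − 1.579x − 2.006 = 0
x = [1.579 + √(2.495 + 2314.8)]/(2 × 288.5) = 0.08616 m

x = 0.0862 m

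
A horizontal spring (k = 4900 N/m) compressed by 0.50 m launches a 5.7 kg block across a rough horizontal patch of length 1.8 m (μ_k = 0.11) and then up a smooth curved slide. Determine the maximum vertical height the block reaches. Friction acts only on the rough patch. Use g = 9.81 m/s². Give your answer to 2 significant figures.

Spring energy: E₀ = ½kx² = ½(4900)(0.50)² = 612.50 J
Friction: W_f = μ_k mg d = (0.11)(5.7)(9.81)(1.8) = 11.07 J
Energy at base of ramp: E = 612.50 − 11.07 = 601.43 J
At max height all remaining energy is PE: mgh = E ⇒ h = E/(mg) = 601.43/(5.7 × 9.81) = 10.76 m

h = 11 m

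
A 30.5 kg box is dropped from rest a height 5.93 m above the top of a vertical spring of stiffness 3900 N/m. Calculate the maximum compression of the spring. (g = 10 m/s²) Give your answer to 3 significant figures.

Measuring PE from the top of the relaxed spring, at max compression the box has dropped H + x with zero KE, so:
mg(H + x) = ½kx²
½(3900)x² − (30.5)(10)x − (30.5)(10)(5.93) = 0
1950x² − 305.0x − 1809 = 0
x = [305.0 + √(93025 + 1.4107e+07)]/(2 × 1950) = 1.044 m

x = 1.04 m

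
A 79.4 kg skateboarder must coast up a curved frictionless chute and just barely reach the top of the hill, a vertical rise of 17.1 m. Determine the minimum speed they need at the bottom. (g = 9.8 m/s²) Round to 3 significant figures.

v = 18.3 m/s

At the top they are momentarily at rest, so all KE converts to PE: ½mv² = mgh
v = √(2gh) = √(2 × 9.8 × 17.1) = 18.31 m/s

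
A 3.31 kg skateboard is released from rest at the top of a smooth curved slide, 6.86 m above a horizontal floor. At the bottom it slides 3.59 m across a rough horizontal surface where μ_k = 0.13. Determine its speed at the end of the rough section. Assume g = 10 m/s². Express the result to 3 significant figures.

Energy bookkeeping (friction removes W_f = μ_k N d):
mgh = ½mv² + μ_k m g d
W_f = μ_k mg d = (0.13)(3.31)(10)(3.59) = 15.45 J
½mv² = mgh − W_f = 227.07 − 15.45 = 211.62 J
v = √(2 × 211.62/3.31) = 11.31 m/s

v = 11.3 m/s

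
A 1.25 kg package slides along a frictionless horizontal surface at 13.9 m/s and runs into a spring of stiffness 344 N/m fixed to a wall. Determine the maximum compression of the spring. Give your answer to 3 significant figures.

x = 0.838 m

Conservation of energy between contact and max compression: ½mv² = ½kx²
x = v√(m/k) = 13.9 × √(1.25/344) = 0.8379 m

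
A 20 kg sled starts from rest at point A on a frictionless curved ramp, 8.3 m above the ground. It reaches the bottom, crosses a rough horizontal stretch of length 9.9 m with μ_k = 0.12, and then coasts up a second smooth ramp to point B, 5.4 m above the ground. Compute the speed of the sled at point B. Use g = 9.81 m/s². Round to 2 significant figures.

v = 5.8 m/s

Energy at A: mgh₁ = (20)(9.81)(8.3) = 1628.5 J
Friction loss: W_f = μ_k mg d = 233.1 J
At B: ½mv² + mgh₂ = mgh₁ − W_f
½mv² = 1628.5 − 233.1 − 1059.5 = 335.89 J
v = √(2 × 335.89/20) = 5.796 m/s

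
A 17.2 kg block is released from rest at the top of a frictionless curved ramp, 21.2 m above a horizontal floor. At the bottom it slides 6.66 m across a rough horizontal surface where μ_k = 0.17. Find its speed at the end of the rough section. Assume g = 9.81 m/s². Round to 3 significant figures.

v = 19.8 m/s

Applying the work–energy principle:
mgh = ½mv² + μ_k m g d
W_f = μ_k mg d = (0.17)(17.2)(9.81)(6.66) = 191.0 J
½mv² = mgh − W_f = 3577.1 − 191.0 = 3386.1 J
v = √(2 × 3386.1/17.2) = 19.84 m/s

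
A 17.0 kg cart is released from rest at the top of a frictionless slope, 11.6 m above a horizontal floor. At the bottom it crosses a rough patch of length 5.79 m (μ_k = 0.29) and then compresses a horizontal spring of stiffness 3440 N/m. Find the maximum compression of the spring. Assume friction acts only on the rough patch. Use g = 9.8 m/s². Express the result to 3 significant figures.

Initial energy: E₁ = mgh = (17.0)(9.8)(11.6) = 1932.6 J
Friction removes W_f = μ_k mg d = (0.29)(17.0)(9.8)(5.79) = 279.7 J
Energy reaching the spring: E = 1932.6 − 279.7 = 1652.8 J
At max compression ½kx² = E ⇒ x = √(2E/k) = √(2 × 1652.8/3440) = 0.9803 m

x = 0.980 m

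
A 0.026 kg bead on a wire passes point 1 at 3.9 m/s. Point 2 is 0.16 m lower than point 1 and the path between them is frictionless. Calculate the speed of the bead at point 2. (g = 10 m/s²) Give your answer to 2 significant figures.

Equating total energy at the two states: ½mv₀² + mgh = ½mv²
v² = v₀² + 2gh = (3.9)² + 2(10)(0.16) = 18.410
v = √18.410 = 4.291 m/s

v = 4.3 m/s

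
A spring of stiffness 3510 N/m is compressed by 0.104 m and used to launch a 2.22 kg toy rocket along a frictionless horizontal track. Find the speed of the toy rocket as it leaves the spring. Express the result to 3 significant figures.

Conservation of energy: ½kx² = ½mv²
v = x√(k/m) = 0.104 × √(3510/2.22) = 4.135 m/s

v = 4.14 m/s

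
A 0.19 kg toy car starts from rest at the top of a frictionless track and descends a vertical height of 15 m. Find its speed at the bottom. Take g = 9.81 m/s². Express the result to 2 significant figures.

v = 17 m/s

Energy conservation between the two points: mgh = ½mv²
v = √(2gh) = √(2 × 9.81 × 15) = √294.30 = 17.16 m/s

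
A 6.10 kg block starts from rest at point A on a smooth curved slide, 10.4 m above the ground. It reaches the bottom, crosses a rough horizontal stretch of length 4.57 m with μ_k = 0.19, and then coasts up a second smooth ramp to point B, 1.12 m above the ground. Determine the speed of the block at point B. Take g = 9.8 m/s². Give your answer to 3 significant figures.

Energy at A: mgh₁ = (6.10)(9.8)(10.4) = 621.71 J
Friction loss: W_f = μ_k mg d = 51.91 J
At B: ½mv² + mgh₂ = mgh₁ − W_f
½mv² = 621.71 − 51.91 − 66.954 = 502.85 J
v = √(2 × 502.85/6.10) = 12.84 m/s

v = 12.8 m/s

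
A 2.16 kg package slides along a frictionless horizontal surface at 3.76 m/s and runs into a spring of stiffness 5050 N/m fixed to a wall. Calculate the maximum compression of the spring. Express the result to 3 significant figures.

x = 0.0778 m

All KE is stored as spring PE at maximum compression: ½mv² = ½kx²
x = v√(m/k) = 3.76 × √(2.16/5050) = 0.07776 m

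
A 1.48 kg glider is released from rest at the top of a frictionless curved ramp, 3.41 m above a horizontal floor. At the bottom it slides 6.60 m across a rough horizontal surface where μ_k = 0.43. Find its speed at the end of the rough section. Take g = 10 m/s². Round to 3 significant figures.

Energy bookkeeping (friction removes W_f = μ_k N d):
mgh = ½mv² + μ_k m g d
W_f = μ_k mg d = (0.43)(1.48)(10)(6.60) = 42.00 J
½mv² = mgh − W_f = 50.468 − 42.00 = 8.4656 J
v = √(2 × 8.4656/1.48) = 3.382 m/s

v = 3.38 m/s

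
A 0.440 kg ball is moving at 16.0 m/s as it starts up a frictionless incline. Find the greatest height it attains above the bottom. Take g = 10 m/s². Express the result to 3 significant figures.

h = 12.8 m

By energy conservation, ½mv² = mgh
h = v²/(2g) = 16.0²/(2 × 10) = 12.80 m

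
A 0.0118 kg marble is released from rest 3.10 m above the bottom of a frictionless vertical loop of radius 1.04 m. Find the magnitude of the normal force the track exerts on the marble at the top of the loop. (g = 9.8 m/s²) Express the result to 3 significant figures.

Energy from release to top (height 2r): mgh = ½mv_top² + mg(2r)
v_top² = 2g(h − 2r) = 2(9.8)(3.10 − 2.080) = 19.992 m²/s²
At the top, both N and weight point toward the centre: N + mg = mv_top²/r
N = m(v_top²/r − g) = 0.0118(19.992/1.04 − 9.8) = 0.1112 N

N = 0.111 N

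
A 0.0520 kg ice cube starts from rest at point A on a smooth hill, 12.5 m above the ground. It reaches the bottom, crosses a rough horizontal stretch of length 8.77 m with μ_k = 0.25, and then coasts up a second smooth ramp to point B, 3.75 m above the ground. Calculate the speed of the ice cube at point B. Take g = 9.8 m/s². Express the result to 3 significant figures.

v = 11.3 m/s

Energy at A: mgh₁ = (0.0520)(9.8)(12.5) = 6.3700 J
Friction loss: W_f = μ_k mg d = 1.117 J
At B: ½mv² + mgh₂ = mgh₁ − W_f
½mv² = 6.3700 − 1.117 − 1.9110 = 3.3417 J
v = √(2 × 3.3417/0.0520) = 11.34 m/s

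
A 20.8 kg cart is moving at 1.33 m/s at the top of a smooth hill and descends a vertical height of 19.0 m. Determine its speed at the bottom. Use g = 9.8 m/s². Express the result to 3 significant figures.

v = 19.3 m/s

Equating total energy at the two states: ½mv₀² + mgh = ½mv²
v² = v₀² + 2gh = (1.33)² + 2(9.8)(19.0) = 374.17
v = √374.17 = 19.34 m/s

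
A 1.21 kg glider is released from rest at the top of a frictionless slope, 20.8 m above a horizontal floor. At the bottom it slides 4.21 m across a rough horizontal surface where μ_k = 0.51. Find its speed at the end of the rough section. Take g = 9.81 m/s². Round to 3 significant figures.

v = 19.1 m/s

Applying the work–energy principle:
mgh = ½mv² + μ_k m g d
W_f = μ_k mg d = (0.51)(1.21)(9.81)(4.21) = 25.49 J
½mv² = mgh − W_f = 246.90 − 25.49 = 221.41 J
v = √(2 × 221.41/1.21) = 19.13 m/s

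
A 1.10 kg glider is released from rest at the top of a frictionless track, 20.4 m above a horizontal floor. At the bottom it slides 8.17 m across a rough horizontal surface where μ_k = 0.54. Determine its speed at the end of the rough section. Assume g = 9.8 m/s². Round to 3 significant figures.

Energy at the top = energy at the end + work done against friction:
mgh = ½mv² + μ_k m g d
W_f = μ_k mg d = (0.54)(1.10)(9.8)(8.17) = 47.56 J
½mv² = mgh − W_f = 219.91 − 47.56 = 172.35 J
v = √(2 × 172.35/1.10) = 17.70 m/s

v = 17.7 m/s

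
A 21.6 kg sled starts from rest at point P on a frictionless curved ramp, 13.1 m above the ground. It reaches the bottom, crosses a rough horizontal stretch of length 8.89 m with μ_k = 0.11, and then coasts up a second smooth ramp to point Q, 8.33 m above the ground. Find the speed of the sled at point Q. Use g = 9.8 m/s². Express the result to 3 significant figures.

v = 8.62 m/s

Energy at P: mgh₁ = (21.6)(9.8)(13.1) = 2773.0 J
Friction loss: W_f = μ_k mg d = 207.0 J
At Q: ½mv² + mgh₂ = mgh₁ − W_f
½mv² = 2773.0 − 207.0 − 1763.3 = 802.71 J
v = √(2 × 802.71/21.6) = 8.621 m/s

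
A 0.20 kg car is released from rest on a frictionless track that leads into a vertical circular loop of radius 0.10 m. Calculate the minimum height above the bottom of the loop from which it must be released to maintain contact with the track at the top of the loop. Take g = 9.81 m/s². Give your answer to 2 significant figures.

At the top, for minimum speed gravity alone supplies the centripetal force: mg = mv_top²/r ⇒ v_top² = gr = 0.9810 m²/s²
Energy conservation from release height h to the top (height 2r): mgh = ½mv_top² + mg(2r)
h = v_top²/(2g) + 2r = r/2 + 2r = 5r/2 = 0.2500 m

h = 0.25 m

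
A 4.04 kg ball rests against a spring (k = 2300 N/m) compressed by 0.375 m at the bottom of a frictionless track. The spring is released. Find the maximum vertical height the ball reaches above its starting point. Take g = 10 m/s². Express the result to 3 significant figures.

All spring PE becomes gravitational PE at the highest point: ½kx² = mgh
h = kx²/(2mg) = (2300)(0.375)²/(2 × 4.04 × 10) = 4.003 m

h = 4.00 m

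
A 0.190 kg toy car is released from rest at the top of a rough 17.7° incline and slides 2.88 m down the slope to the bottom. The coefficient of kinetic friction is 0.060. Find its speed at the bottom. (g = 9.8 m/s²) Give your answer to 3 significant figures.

v = 3.73 m/s

Work–energy: mg(L sinθ) − μ_k(mg cosθ)L = ½mv²
mgh = mgL sinθ = (0.190)(9.8)(2.88)sin17.7° = 1.6304 J
W_f = μ_k mg cosθ · L = (0.060)(0.190)(9.8)cos17.7°·2.88 = 0.3065 J
½mv² = 1.6304 − 0.3065 = 1.3239 J
v = √(2 × 1.3239/0.190) = 3.733 m/s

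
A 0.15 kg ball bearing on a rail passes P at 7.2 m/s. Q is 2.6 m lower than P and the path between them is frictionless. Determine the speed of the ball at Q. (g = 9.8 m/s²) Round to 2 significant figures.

Mechanical energy is conserved (no friction): ½mv₀² + mgh = ½mv²
v² = v₀² + 2gh = (7.2)² + 2(9.8)(2.6) = 102.80
v = √102.80 = 10.14 m/s

v = 10 m/s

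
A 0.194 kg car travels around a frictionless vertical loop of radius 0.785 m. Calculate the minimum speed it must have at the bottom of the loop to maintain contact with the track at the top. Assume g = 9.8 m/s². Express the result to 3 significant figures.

v = 6.20 m/s

At the top: mg = mv_top²/r ⇒ v_top² = gr = 7.693 m²/s²
Energy from bottom to top (height 2r): ½mv_bot² = ½mv_top² + mg(2r)
v_bot² = gr + 4gr = 5gr = 38.47
v_bot = √(5gr) = 6.202 m/s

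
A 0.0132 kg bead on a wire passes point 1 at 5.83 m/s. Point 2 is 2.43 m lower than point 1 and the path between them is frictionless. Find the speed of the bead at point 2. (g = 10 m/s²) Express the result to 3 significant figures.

Equating total energy at the two states: ½mv₀² + mgh = ½mv²
v² = v₀² + 2gh = (5.83)² + 2(10)(2.43) = 82.589
v = √82.589 = 9.088 m/s

v = 9.09 m/s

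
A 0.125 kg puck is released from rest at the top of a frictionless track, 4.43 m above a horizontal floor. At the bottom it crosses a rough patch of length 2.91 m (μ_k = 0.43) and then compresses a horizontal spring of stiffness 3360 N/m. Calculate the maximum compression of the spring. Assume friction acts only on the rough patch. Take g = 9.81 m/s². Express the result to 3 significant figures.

Initial energy: E₁ = mgh = (0.125)(9.81)(4.43) = 5.4323 J
Friction removes W_f = μ_k mg d = (0.43)(0.125)(9.81)(2.91) = 1.534 J
Energy reaching the spring: E = 5.4323 − 1.534 = 3.8979 J
At max compression ½kx² = E ⇒ x = √(2E/k) = √(2 × 3.8979/3360) = 0.04817 m

x = 0.0482 m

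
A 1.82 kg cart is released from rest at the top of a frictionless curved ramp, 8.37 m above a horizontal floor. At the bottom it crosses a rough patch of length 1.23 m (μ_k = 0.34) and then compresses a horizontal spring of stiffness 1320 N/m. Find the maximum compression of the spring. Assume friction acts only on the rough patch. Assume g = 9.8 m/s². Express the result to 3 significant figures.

Initial energy: E₁ = mgh = (1.82)(9.8)(8.37) = 149.29 J
Friction removes W_f = μ_k mg d = (0.34)(1.82)(9.8)(1.23) = 7.459 J
Energy reaching the spring: E = 149.29 − 7.459 = 141.83 J
At max compression ½kx² = E ⇒ x = √(2E/k) = √(2 × 141.83/1320) = 0.4636 m

x = 0.464 m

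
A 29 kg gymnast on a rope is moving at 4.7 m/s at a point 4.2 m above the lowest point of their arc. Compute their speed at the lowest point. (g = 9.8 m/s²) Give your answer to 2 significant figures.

Equating total energy at the two states: ½mv₀² + mgh = ½mv²
v² = v₀² + 2gh = (4.7)² + 2(9.8)(4.2) = 104.41
v = √104.41 = 10.22 m/s

v = 10 m/s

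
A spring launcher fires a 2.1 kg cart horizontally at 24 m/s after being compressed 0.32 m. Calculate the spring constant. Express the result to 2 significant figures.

Spring PE at full compression equals KE at release: ½kx² = ½mv²
k = mv²/x² = (2.1)(24)²/(0.32)² = 11812 N/m

k = 12000 N/m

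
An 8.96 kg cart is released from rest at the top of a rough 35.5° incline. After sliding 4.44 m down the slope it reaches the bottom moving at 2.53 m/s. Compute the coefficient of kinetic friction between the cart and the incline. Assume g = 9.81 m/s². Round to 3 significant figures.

The energy dissipated by friction is the PE lost minus the KE gained:
mgL sinθ = 226.63 J; ½mv² = 28.676 J
W_f = 226.63 − 28.676 = 198.0 J
μ_k = W_f/(mg cosθ · L) = 198.0/(71.56 × 4.44) = 0.6230

μ_k = 0.623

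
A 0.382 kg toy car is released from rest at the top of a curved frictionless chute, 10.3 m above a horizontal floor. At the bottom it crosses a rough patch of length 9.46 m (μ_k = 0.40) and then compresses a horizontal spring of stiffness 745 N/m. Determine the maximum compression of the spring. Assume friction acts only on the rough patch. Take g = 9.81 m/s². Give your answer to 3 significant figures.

x = 0.256 m

Initial energy: E₁ = mgh = (0.382)(9.81)(10.3) = 38.598 J
Friction removes W_f = μ_k mg d = (0.40)(0.382)(9.81)(9.46) = 14.18 J
Energy reaching the spring: E = 38.598 − 14.18 = 24.418 J
At max compression ½kx² = E ⇒ x = √(2E/k) = √(2 × 24.418/745) = 0.2560 m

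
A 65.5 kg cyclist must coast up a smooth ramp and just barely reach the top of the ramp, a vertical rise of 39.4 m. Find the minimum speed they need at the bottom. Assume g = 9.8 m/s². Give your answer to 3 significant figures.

v = 27.8 m/s

At the top they are momentarily at rest, so all KE converts to PE: ½mv² = mgh
v = √(2gh) = √(2 × 9.8 × 39.4) = 27.79 m/s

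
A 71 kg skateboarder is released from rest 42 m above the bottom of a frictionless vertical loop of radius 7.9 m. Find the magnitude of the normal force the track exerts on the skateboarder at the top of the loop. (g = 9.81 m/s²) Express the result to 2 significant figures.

Energy from release to top (height 2r): mgh = ½mv_top² + mg(2r)
v_top² = 2g(h − 2r) = 2(9.81)(42 − 15.80) = 514.04 m²/s²
At the top, both N and weight point toward the centre: N + mg = mv_top²/r
N = m(v_top²/r − g) = 71(514.04/7.9 − 9.81) = 3923 N

N = 3900 N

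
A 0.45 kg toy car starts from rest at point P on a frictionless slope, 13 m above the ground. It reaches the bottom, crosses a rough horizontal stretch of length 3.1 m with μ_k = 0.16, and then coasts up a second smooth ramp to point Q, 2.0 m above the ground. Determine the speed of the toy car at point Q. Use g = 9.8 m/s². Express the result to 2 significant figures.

v = 14 m/s

Energy at P: mgh₁ = (0.45)(9.8)(13) = 57.330 J
Friction loss: W_f = μ_k mg d = 2.187 J
At Q: ½mv² + mgh₂ = mgh₁ − W_f
½mv² = 57.330 − 2.187 − 8.8200 = 46.323 J
v = √(2 × 46.323/0.45) = 14.35 m/s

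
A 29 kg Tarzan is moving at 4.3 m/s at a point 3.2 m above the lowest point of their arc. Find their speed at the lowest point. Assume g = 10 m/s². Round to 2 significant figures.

v = 9.1 m/s

Energy conservation between the two points: ½mv₀² + mgh = ½mv²
v² = v₀² + 2gh = (4.3)² + 2(10)(3.2) = 82.490
v = √82.490 = 9.082 m/s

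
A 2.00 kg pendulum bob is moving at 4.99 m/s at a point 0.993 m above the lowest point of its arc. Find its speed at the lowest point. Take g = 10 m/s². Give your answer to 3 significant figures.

Mechanical energy is conserved (no friction): ½mv₀² + mgh = ½mv²
v² = v₀² + 2gh = (4.99)² + 2(10)(0.993) = 44.760
v = √44.760 = 6.690 m/s

v = 6.69 m/s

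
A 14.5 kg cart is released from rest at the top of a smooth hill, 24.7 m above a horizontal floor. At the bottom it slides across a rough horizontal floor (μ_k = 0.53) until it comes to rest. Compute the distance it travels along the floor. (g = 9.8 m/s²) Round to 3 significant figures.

d = 46.6 m

Applying the work–energy principle:
At rest all PE has been dissipated by friction: mgh = μ_k m g d
d = h/μ_k = 24.7/0.53 = 46.60 m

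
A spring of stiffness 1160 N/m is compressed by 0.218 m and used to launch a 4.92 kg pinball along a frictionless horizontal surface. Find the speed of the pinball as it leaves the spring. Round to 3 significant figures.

Conservation of energy: ½kx² = ½mv²
v = x√(k/m) = 0.218 × √(1160/4.92) = 3.347 m/s

v = 3.35 m/s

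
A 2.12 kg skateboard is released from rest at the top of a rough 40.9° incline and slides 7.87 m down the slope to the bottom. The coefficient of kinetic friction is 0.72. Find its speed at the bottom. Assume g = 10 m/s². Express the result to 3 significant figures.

v = 4.17 m/s

Taking the bottom as reference, mgh = ½mv² + μ_k N L with h = L sinθ, N = mg cosθ:
mgh = mgL sinθ = (2.12)(10)(7.87)sin40.9° = 109.24 J
W_f = μ_k mg cosθ · L = (0.72)(2.12)(10)cos40.9°·7.87 = 90.80 J
½mv² = 109.24 − 90.80 = 18.441 J
v = √(2 × 18.441/2.12) = 4.171 m/s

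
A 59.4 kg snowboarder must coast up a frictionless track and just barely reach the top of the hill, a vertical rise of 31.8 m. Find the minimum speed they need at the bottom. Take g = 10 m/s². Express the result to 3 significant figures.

v = 25.2 m/s

At the top they are momentarily at rest, so all KE converts to PE: ½mv² = mgh
v = √(2gh) = √(2 × 10 × 31.8) = 25.22 m/s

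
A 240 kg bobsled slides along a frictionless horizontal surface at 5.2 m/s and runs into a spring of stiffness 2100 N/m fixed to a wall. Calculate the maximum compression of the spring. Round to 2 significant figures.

x = 1.8 m

Conservation of energy between contact and max compression: ½mv² = ½kx²
x = v√(m/k) = 5.2 × √(240/2100) = 1.758 m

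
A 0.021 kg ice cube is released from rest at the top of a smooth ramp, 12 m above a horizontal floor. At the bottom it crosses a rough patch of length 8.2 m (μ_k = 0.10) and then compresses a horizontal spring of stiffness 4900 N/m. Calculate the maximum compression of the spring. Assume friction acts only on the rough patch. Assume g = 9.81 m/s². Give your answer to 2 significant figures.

Initial energy: E₁ = mgh = (0.021)(9.81)(12) = 2.4721 J
Friction removes W_f = μ_k mg d = (0.10)(0.021)(9.81)(8.2) = 0.1689 J
Energy reaching the spring: E = 2.4721 − 0.1689 = 2.3032 J
At max compression ½kx² = E ⇒ x = √(2E/k) = √(2 × 2.3032/4900) = 0.03066 m

x = 0.031 m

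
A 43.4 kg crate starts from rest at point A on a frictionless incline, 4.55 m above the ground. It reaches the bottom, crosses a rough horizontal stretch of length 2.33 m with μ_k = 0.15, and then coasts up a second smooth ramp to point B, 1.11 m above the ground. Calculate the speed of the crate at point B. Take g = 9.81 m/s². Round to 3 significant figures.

v = 7.79 m/s

Energy at A: mgh₁ = (43.4)(9.81)(4.55) = 1937.2 J
Friction loss: W_f = μ_k mg d = 148.8 J
At B: ½mv² + mgh₂ = mgh₁ − W_f
½mv² = 1937.2 − 148.8 − 472.59 = 1315.8 J
v = √(2 × 1315.8/43.4) = 7.787 m/s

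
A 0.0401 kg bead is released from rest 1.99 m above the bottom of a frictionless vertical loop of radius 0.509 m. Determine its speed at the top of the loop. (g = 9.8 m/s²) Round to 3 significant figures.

v = 4.36 m/s

Energy conservation: mgh = ½mv_top² + mg(2r)
v_top² = 2g(h − 2r) = 2(9.8)(1.99 − 1.018) = 19.05
v_top = 4.365 m/s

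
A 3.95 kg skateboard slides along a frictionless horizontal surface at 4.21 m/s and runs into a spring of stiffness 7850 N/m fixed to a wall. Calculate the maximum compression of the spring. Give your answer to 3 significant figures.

All KE is stored as spring PE at maximum compression: ½mv² = ½kx²
x = v√(m/k) = 4.21 × √(3.95/7850) = 0.09444 m

x = 0.0944 m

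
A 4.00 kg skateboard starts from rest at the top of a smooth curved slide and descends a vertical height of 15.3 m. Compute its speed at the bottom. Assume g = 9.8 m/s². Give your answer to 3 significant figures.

v = 17.3 m/s

Equating total energy at the two states: mgh = ½mv²
v = √(2gh) = √(2 × 9.8 × 15.3) = √299.88 = 17.32 m/s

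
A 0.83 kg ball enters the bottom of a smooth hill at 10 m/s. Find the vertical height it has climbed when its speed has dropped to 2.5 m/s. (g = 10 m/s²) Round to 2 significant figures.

h = 4.7 m

Conservation of energy: ½mv₁² = ½mv₂² + mgh
h = (v₁² − v₂²)/(2g) = (10² − 2.5²)/(2 × 10) = 4.688 m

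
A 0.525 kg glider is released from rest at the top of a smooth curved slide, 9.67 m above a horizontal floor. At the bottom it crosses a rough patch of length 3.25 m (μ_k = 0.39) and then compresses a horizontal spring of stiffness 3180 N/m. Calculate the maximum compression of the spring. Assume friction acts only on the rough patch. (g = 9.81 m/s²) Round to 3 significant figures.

Initial energy: E₁ = mgh = (0.525)(9.81)(9.67) = 49.803 J
Friction removes W_f = μ_k mg d = (0.39)(0.525)(9.81)(3.25) = 6.528 J
Energy reaching the spring: E = 49.803 − 6.528 = 43.275 J
At max compression ½kx² = E ⇒ x = √(2E/k) = √(2 × 43.275/3180) = 0.1650 m

x = 0.165 m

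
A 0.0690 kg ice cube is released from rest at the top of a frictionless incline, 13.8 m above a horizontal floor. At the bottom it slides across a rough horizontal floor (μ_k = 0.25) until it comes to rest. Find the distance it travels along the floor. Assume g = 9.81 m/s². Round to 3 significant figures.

Applying the work–energy principle:
At rest all PE has been dissipated by friction: mgh = μ_k m g d
d = h/μ_k = 13.8/0.25 = 55.20 m

d = 55.2 m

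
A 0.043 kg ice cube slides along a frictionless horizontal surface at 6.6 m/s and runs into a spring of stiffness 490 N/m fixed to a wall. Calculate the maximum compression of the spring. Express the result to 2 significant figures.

Conservation of energy between contact and max compression: ½mv² = ½kx²
x = v√(m/k) = 6.6 × √(0.043/490) = 0.06183 m

x = 0.062 m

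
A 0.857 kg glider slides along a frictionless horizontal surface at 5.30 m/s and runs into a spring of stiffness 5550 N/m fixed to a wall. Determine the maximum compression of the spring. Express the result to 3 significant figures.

All KE is stored as spring PE at maximum compression: ½mv² = ½kx²
x = v√(m/k) = 5.30 × √(0.857/5550) = 0.06586 m

x = 0.0659 m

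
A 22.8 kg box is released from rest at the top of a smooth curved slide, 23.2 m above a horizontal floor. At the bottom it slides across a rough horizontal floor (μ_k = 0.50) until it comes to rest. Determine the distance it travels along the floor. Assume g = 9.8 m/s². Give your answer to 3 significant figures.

d = 46.4 m

Applying the work–energy principle:
At rest all PE has been dissipated by friction: mgh = μ_k m g d
d = h/μ_k = 23.2/0.50 = 46.40 m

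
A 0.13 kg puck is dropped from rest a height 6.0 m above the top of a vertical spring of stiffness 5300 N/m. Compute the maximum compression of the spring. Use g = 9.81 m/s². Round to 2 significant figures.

Let x be the compression. The total drop is H + x, and the puck is instantaneously at rest at max compression, so energy conservation gives:
mg(H + x) = ½kx²
½(5300)x² − (0.13)(9.81)x − (0.13)(9.81)(6.0) = 0
2650x² − 1.275x − 7.652 = 0
x = [1.275 + √(1.626 + 81109)]/(2 × 2650) = 0.05398 m

x = 0.054 m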